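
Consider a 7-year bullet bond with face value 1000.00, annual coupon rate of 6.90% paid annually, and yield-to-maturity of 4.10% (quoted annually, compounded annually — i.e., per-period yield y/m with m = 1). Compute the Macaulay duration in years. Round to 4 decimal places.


Coupon per period c = face * coupon_rate / m = 69.000000
Periods per year m = 1; per-period yield y/m = 0.041000
Number of cashflows N = 7
Cashflows (t years, CF_t, discount factor 1/(1+y/m)^(m*t), PV):
  t = 1.0000: CF_t = 69.000000, DF = 0.960615, PV = 66.282421
  t = 2.0000: CF_t = 69.000000, DF = 0.922781, PV = 63.671874
  t = 3.0000: CF_t = 69.000000, DF = 0.886437, PV = 61.164144
  t = 4.0000: CF_t = 69.000000, DF = 0.851524, PV = 58.755182
  t = 5.0000: CF_t = 69.000000, DF = 0.817987, PV = 56.441097
  t = 6.0000: CF_t = 69.000000, DF = 0.785770, PV = 54.218152
  t = 7.0000: CF_t = 1069.000000, DF = 0.754823, PV = 806.905357
Price P = sum_t PV_t = 1167.438226
Macaulay numerator sum_t t * PV_t:
  t * PV_t at t = 1.0000: 66.282421
  t * PV_t at t = 2.0000: 127.343748
  t * PV_t at t = 3.0000: 183.492432
  t * PV_t at t = 4.0000: 235.020726
  t * PV_t at t = 5.0000: 282.205483
  t * PV_t at t = 6.0000: 325.308914
  t * PV_t at t = 7.0000: 5648.337498
Macaulay duration D = (sum_t t * PV_t) / P = 6867.991222 / 1167.438226 = 5.882959

Answer: Macaulay duration = 5.8830 years


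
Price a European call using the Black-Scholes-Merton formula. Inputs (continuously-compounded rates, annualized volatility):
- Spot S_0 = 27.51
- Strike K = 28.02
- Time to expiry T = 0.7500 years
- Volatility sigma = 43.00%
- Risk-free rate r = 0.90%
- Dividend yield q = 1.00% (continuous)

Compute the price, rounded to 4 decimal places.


d1 = (ln(S/K) + (r - q + 0.5*sigma^2) * T) / (sigma * sqrt(T)) = 0.13485434
d2 = d1 - sigma * sqrt(T) = -0.23753658
exp(-rT) = 0.99327273; exp(-qT) = 0.99252805
C = S_0 * exp(-qT) * N(d1) - K * exp(-rT) * N(d2)
N(d1) = 0.55363648; N(d2) = 0.40612027
C = 27.5100 * 0.99252805 * 0.55363648 - 28.0200 * 0.99327273 * 0.40612027 = 3.8138

Answer: Price = 3.8138


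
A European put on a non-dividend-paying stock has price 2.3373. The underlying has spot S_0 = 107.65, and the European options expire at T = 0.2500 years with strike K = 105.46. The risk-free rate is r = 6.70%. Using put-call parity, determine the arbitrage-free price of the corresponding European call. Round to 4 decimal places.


Put-call parity: C - P = S_0 * exp(-qT) - K * exp(-rT).
S_0 * exp(-qT) = 107.6500 * 1.00000000 = 107.65000000
K * exp(-rT) = 105.4600 * 0.98338950 = 103.70825681
C = P + S*exp(-qT) - K*exp(-rT)
C = 2.3373 + 107.65000000 - 103.70825681 = 6.2790

Answer: Call price = 6.2790


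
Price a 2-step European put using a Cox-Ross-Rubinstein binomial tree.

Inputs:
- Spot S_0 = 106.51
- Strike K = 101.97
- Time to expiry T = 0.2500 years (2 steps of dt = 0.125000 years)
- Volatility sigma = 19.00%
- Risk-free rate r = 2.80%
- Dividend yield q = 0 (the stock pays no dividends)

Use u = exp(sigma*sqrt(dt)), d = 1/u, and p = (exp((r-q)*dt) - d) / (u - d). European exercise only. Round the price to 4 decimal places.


Answer: Price = V(0,0) = 2.1162

Derivation:
dt = T/N = 0.125000
u = exp(sigma*sqrt(dt)) = 1.069483; d = 1/u = 0.935031
p = (exp((r-q)*dt) - d) / (u - d) = 0.509290
Discount per step: exp(-r*dt) = 0.996506
Stock lattice S(k, i) with i counting down-moves:
  k=0: S(0,0) = 106.5100
  k=1: S(1,0) = 113.9106; S(1,1) = 99.5902
  k=2: S(2,0) = 121.8254; S(2,1) = 106.5100; S(2,2) = 93.1200
Terminal payoffs V(N, i) = max(K - S_T, 0):
  V(2,0) = 0.000000; V(2,1) = 0.000000; V(2,2) = 8.850037
Backward induction: V(k, i) = exp(-r*dt) * [p * V(k+1, i) + (1-p) * V(k+1, i+1)].
  V(1,0) = exp(-r*dt) * [p*0.000000 + (1-p)*0.000000] = 0.000000
  V(1,1) = exp(-r*dt) * [p*0.000000 + (1-p)*8.850037] = 4.327630
  V(0,0) = exp(-r*dt) * [p*0.000000 + (1-p)*4.327630] = 2.116192


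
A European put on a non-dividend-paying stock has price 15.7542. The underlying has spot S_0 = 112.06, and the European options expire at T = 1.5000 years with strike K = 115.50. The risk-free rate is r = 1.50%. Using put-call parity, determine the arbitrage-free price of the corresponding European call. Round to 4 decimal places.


Put-call parity: C - P = S_0 * exp(-qT) - K * exp(-rT).
S_0 * exp(-qT) = 112.0600 * 1.00000000 = 112.06000000
K * exp(-rT) = 115.5000 * 0.97775124 = 112.93026790
C = P + S*exp(-qT) - K*exp(-rT)
C = 15.7542 + 112.06000000 - 112.93026790 = 14.8839

Answer: Call price = 14.8839


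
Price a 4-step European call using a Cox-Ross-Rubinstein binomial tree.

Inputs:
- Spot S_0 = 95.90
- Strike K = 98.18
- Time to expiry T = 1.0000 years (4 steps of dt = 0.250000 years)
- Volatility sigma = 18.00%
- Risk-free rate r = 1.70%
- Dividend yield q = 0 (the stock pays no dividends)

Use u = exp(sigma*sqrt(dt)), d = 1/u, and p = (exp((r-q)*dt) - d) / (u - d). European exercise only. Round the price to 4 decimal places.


Answer: Price = V(0,0) = 6.5425

Derivation:
dt = T/N = 0.250000
u = exp(sigma*sqrt(dt)) = 1.094174; d = 1/u = 0.913931
p = (exp((r-q)*dt) - d) / (u - d) = 0.501145
Discount per step: exp(-r*dt) = 0.995759
Stock lattice S(k, i) with i counting down-moves:
  k=0: S(0,0) = 95.9000
  k=1: S(1,0) = 104.9313; S(1,1) = 87.6460
  k=2: S(2,0) = 114.8131; S(2,1) = 95.9000; S(2,2) = 80.1024
  k=3: S(3,0) = 125.6256; S(3,1) = 104.9313; S(3,2) = 87.6460; S(3,3) = 73.2081
  k=4: S(4,0) = 137.4563; S(4,1) = 114.8131; S(4,2) = 95.9000; S(4,3) = 80.1024; S(4,4) = 66.9072
Terminal payoffs V(N, i) = max(S_T - K, 0):
  V(4,0) = 39.276291; V(4,1) = 16.633145; V(4,2) = 0.000000; V(4,3) = 0.000000; V(4,4) = 0.000000
Backward induction: V(k, i) = exp(-r*dt) * [p * V(k+1, i) + (1-p) * V(k+1, i+1)].
  V(3,0) = exp(-r*dt) * [p*39.276291 + (1-p)*16.633145] = 27.861970
  V(3,1) = exp(-r*dt) * [p*16.633145 + (1-p)*0.000000] = 8.300260
  V(3,2) = exp(-r*dt) * [p*0.000000 + (1-p)*0.000000] = 0.000000
  V(3,3) = exp(-r*dt) * [p*0.000000 + (1-p)*0.000000] = 0.000000
  V(2,0) = exp(-r*dt) * [p*27.861970 + (1-p)*8.300260] = 18.026729
  V(2,1) = exp(-r*dt) * [p*8.300260 + (1-p)*0.000000] = 4.141990
  V(2,2) = exp(-r*dt) * [p*0.000000 + (1-p)*0.000000] = 0.000000
  V(1,0) = exp(-r*dt) * [p*18.026729 + (1-p)*4.141990] = 11.053176
  V(1,1) = exp(-r*dt) * [p*4.141990 + (1-p)*0.000000] = 2.066933
  V(0,0) = exp(-r*dt) * [p*11.053176 + (1-p)*2.066933] = 6.542476


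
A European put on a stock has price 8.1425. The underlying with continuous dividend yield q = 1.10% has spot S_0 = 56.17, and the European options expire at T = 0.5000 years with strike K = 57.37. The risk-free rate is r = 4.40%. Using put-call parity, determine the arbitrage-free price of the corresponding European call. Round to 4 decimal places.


Put-call parity: C - P = S_0 * exp(-qT) - K * exp(-rT).
S_0 * exp(-qT) = 56.1700 * 0.99451510 = 55.86191302
K * exp(-rT) = 57.3700 * 0.97824024 = 56.12164228
C = P + S*exp(-qT) - K*exp(-rT)
C = 8.1425 + 55.86191302 - 56.12164228 = 7.8828

Answer: Call price = 7.8828


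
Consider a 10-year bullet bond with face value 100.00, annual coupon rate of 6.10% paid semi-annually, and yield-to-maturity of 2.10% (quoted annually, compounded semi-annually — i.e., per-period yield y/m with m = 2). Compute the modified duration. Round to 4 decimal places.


Answer: Modified duration = 7.9328

Derivation:
Coupon per period c = face * coupon_rate / m = 3.050000
Periods per year m = 2; per-period yield y/m = 0.010500
Number of cashflows N = 20
Cashflows (t years, CF_t, discount factor 1/(1+y/m)^(m*t), PV):
  t = 0.5000: CF_t = 3.050000, DF = 0.989609, PV = 3.018308
  t = 1.0000: CF_t = 3.050000, DF = 0.979326, PV = 2.986945
  t = 1.5000: CF_t = 3.050000, DF = 0.969150, PV = 2.955908
  t = 2.0000: CF_t = 3.050000, DF = 0.959080, PV = 2.925193
  t = 2.5000: CF_t = 3.050000, DF = 0.949114, PV = 2.894798
  t = 3.0000: CF_t = 3.050000, DF = 0.939252, PV = 2.864718
  t = 3.5000: CF_t = 3.050000, DF = 0.929492, PV = 2.834951
  t = 4.0000: CF_t = 3.050000, DF = 0.919834, PV = 2.805494
  t = 4.5000: CF_t = 3.050000, DF = 0.910276, PV = 2.776342
  t = 5.0000: CF_t = 3.050000, DF = 0.900818, PV = 2.747493
  t = 5.5000: CF_t = 3.050000, DF = 0.891457, PV = 2.718945
  t = 6.0000: CF_t = 3.050000, DF = 0.882194, PV = 2.690692
  t = 6.5000: CF_t = 3.050000, DF = 0.873027, PV = 2.662734
  t = 7.0000: CF_t = 3.050000, DF = 0.863956, PV = 2.635065
  t = 7.5000: CF_t = 3.050000, DF = 0.854979, PV = 2.607685
  t = 8.0000: CF_t = 3.050000, DF = 0.846095, PV = 2.580588
  t = 8.5000: CF_t = 3.050000, DF = 0.837303, PV = 2.553774
  t = 9.0000: CF_t = 3.050000, DF = 0.828603, PV = 2.527238
  t = 9.5000: CF_t = 3.050000, DF = 0.819993, PV = 2.500978
  t = 10.0000: CF_t = 103.050000, DF = 0.811472, PV = 83.622210
Price P = sum_t PV_t = 135.910058
First compute Macaulay numerator sum_t t * PV_t:
  t * PV_t at t = 0.5000: 1.509154
  t * PV_t at t = 1.0000: 2.986945
  t * PV_t at t = 1.5000: 4.433862
  t * PV_t at t = 2.0000: 5.850387
  t * PV_t at t = 2.5000: 7.236995
  t * PV_t at t = 3.0000: 8.594155
  t * PV_t at t = 3.5000: 9.922330
  t * PV_t at t = 4.0000: 11.221975
  t * PV_t at t = 4.5000: 12.493539
  t * PV_t at t = 5.0000: 13.737467
  t * PV_t at t = 5.5000: 14.954195
  t * PV_t at t = 6.0000: 16.144153
  t * PV_t at t = 6.5000: 17.307768
  t * PV_t at t = 7.0000: 18.445457
  t * PV_t at t = 7.5000: 19.557635
  t * PV_t at t = 8.0000: 20.644708
  t * PV_t at t = 8.5000: 21.707078
  t * PV_t at t = 9.0000: 22.745141
  t * PV_t at t = 9.5000: 23.759287
  t * PV_t at t = 10.0000: 836.222096
Macaulay duration D = 1089.474326 / 135.910058 = 8.016142
Modified duration = D / (1 + y/m) = 8.016142 / (1 + 0.010500) = 7.932847


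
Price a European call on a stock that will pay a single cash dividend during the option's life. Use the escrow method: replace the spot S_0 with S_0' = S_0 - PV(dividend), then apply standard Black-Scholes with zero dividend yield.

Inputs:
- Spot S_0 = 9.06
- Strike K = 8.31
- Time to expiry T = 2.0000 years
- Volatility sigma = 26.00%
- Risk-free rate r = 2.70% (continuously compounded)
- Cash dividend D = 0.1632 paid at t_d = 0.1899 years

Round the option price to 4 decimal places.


Answer: Price = 1.8016

Derivation:
PV(D) = D * exp(-r * t_d) = 0.1632 * 0.99488582 = 0.16236537
S_0' = S_0 - PV(D) = 9.0600 - 0.16236537 = 8.89763463
d1 = (ln(S_0'/K) + (r + sigma^2/2)*T) / (sigma*sqrt(T)) = 0.51653025
d2 = d1 - sigma*sqrt(T) = 0.14883472
exp(-rT) = 0.94743211
N(d1) = 0.69725794; N(d2) = 0.55915797
C = S_0' * N(d1) - K * exp(-rT) * N(d2) = 8.89763463 * 0.69725794 - 8.3100 * 0.94743211 * 0.55915797 = 1.8016


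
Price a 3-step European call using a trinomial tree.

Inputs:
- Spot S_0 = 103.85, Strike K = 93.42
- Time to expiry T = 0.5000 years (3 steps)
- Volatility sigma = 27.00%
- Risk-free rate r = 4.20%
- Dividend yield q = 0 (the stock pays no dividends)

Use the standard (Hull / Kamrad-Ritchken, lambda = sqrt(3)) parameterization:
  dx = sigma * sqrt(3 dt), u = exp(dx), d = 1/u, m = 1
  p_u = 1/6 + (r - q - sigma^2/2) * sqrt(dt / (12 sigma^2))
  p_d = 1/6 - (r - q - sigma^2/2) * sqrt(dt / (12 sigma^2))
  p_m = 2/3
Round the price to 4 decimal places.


Answer: Price = V(0,0) = 15.4487

Derivation:
dt = T/N = 0.166667; dx = sigma*sqrt(3*dt) = 0.190919
u = exp(dx) = 1.210361; d = 1/u = 0.826200
p_u = 0.169089, p_m = 0.666667, p_d = 0.164244
Discount per step: exp(-r*dt) = 0.993024
Stock lattice S(k, j) with j the centered position index:
  k=0: S(0,+0) = 103.8500
  k=1: S(1,-1) = 85.8008; S(1,+0) = 103.8500; S(1,+1) = 125.6960
  k=2: S(2,-2) = 70.8886; S(2,-1) = 85.8008; S(2,+0) = 103.8500; S(2,+1) = 125.6960; S(2,+2) = 152.1376
  k=3: S(3,-3) = 58.5682; S(3,-2) = 70.8886; S(3,-1) = 85.8008; S(3,+0) = 103.8500; S(3,+1) = 125.6960; S(3,+2) = 152.1376; S(3,+3) = 184.1414
Terminal payoffs V(N, j) = max(S_T - K, 0):
  V(3,-3) = 0.000000; V(3,-2) = 0.000000; V(3,-1) = 0.000000; V(3,+0) = 10.430000; V(3,+1) = 32.276011; V(3,+2) = 58.717575; V(3,+3) = 90.721419
Backward induction: V(k, j) = exp(-r*dt) * [p_u * V(k+1, j+1) + p_m * V(k+1, j) + p_d * V(k+1, j-1)]
  V(2,-2) = exp(-r*dt) * [p_u*0.000000 + p_m*0.000000 + p_d*0.000000] = 0.000000
  V(2,-1) = exp(-r*dt) * [p_u*10.430000 + p_m*0.000000 + p_d*0.000000] = 1.751298
  V(2,+0) = exp(-r*dt) * [p_u*32.276011 + p_m*10.430000 + p_d*0.000000] = 12.324284
  V(2,+1) = exp(-r*dt) * [p_u*58.717575 + p_m*32.276011 + p_d*10.430000] = 32.927611
  V(2,+2) = exp(-r*dt) * [p_u*90.721419 + p_m*58.717575 + p_d*32.276011] = 59.369163
  V(1,-1) = exp(-r*dt) * [p_u*12.324284 + p_m*1.751298 + p_d*0.000000] = 3.228754
  V(1,+0) = exp(-r*dt) * [p_u*32.927611 + p_m*12.324284 + p_d*1.751298] = 13.973375
  V(1,+1) = exp(-r*dt) * [p_u*59.369163 + p_m*32.927611 + p_d*12.324284] = 33.777344
  V(0,+0) = exp(-r*dt) * [p_u*33.777344 + p_m*13.973375 + p_d*3.228754] = 15.448750


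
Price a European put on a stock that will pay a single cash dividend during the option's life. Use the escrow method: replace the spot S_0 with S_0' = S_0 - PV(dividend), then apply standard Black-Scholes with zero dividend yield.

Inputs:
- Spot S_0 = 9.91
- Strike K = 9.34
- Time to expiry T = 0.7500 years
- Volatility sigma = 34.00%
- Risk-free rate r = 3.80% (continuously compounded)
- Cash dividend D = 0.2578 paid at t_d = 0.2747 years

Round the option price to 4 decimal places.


PV(D) = D * exp(-r * t_d) = 0.2578 * 0.98961569 = 0.25512293
S_0' = S_0 - PV(D) = 9.9100 - 0.25512293 = 9.65487707
d1 = (ln(S_0'/K) + (r + sigma^2/2)*T) / (sigma*sqrt(T)) = 0.35662224
d2 = d1 - sigma*sqrt(T) = 0.06217360
exp(-rT) = 0.97190229
N(-d1) = 0.36068731; N(-d2) = 0.47521229
P = K * exp(-rT) * N(-d2) - S_0' * N(-d1) = 9.3400 * 0.97190229 * 0.47521229 - 9.65487707 * 0.36068731 = 0.8314

Answer: Price = 0.8314


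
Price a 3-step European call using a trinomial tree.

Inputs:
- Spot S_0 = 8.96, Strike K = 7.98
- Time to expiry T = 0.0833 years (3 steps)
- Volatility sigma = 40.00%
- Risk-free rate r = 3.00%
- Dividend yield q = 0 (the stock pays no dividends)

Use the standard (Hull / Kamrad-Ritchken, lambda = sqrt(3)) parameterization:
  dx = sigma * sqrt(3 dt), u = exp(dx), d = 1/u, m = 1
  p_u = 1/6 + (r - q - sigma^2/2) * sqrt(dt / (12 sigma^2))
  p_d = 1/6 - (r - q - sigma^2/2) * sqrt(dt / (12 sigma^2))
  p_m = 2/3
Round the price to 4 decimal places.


dt = T/N = 0.027767; dx = sigma*sqrt(3*dt) = 0.115447
u = exp(dx) = 1.122375; d = 1/u = 0.890968
p_u = 0.160654, p_m = 0.666667, p_d = 0.172680
Discount per step: exp(-r*dt) = 0.999167
Stock lattice S(k, j) with j the centered position index:
  k=0: S(0,+0) = 8.9600
  k=1: S(1,-1) = 7.9831; S(1,+0) = 8.9600; S(1,+1) = 10.0565
  k=2: S(2,-2) = 7.1127; S(2,-1) = 7.9831; S(2,+0) = 8.9600; S(2,+1) = 10.0565; S(2,+2) = 11.2871
  k=3: S(3,-3) = 6.3372; S(3,-2) = 7.1127; S(3,-1) = 7.9831; S(3,+0) = 8.9600; S(3,+1) = 10.0565; S(3,+2) = 11.2871; S(3,+3) = 12.6684
Terminal payoffs V(N, j) = max(S_T - K, 0):
  V(3,-3) = 0.000000; V(3,-2) = 0.000000; V(3,-1) = 0.003072; V(3,+0) = 0.980000; V(3,+1) = 2.076480; V(3,+2) = 3.307141; V(3,+3) = 4.688405
Backward induction: V(k, j) = exp(-r*dt) * [p_u * V(k+1, j+1) + p_m * V(k+1, j) + p_d * V(k+1, j-1)]
  V(2,-2) = exp(-r*dt) * [p_u*0.003072 + p_m*0.000000 + p_d*0.000000] = 0.000493
  V(2,-1) = exp(-r*dt) * [p_u*0.980000 + p_m*0.003072 + p_d*0.000000] = 0.159356
  V(2,+0) = exp(-r*dt) * [p_u*2.076480 + p_m*0.980000 + p_d*0.003072] = 0.986636
  V(2,+1) = exp(-r*dt) * [p_u*3.307141 + p_m*2.076480 + p_d*0.980000] = 2.083115
  V(2,+2) = exp(-r*dt) * [p_u*4.688405 + p_m*3.307141 + p_d*2.076480] = 3.313775
  V(1,-1) = exp(-r*dt) * [p_u*0.986636 + p_m*0.159356 + p_d*0.000493] = 0.264609
  V(1,+0) = exp(-r*dt) * [p_u*2.083115 + p_m*0.986636 + p_d*0.159356] = 1.019086
  V(1,+1) = exp(-r*dt) * [p_u*3.313775 + p_m*2.083115 + p_d*0.986636] = 2.089744
  V(0,+0) = exp(-r*dt) * [p_u*2.089744 + p_m*1.019086 + p_d*0.264609] = 1.059925

Answer: Price = V(0,0) = 1.0599


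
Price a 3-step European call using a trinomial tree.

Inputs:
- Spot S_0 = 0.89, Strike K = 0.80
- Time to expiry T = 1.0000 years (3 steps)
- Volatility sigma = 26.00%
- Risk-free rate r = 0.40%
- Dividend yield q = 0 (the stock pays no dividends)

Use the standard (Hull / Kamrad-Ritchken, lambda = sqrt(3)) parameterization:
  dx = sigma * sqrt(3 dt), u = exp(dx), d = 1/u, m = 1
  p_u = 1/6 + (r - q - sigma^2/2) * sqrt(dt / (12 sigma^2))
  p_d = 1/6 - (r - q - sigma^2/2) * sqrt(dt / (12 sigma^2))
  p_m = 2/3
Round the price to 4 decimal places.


Answer: Price = V(0,0) = 0.1440

Derivation:
dt = T/N = 0.333333; dx = sigma*sqrt(3*dt) = 0.260000
u = exp(dx) = 1.296930; d = 1/u = 0.771052
p_u = 0.147564, p_m = 0.666667, p_d = 0.185769
Discount per step: exp(-r*dt) = 0.998668
Stock lattice S(k, j) with j the centered position index:
  k=0: S(0,+0) = 0.8900
  k=1: S(1,-1) = 0.6862; S(1,+0) = 0.8900; S(1,+1) = 1.1543
  k=2: S(2,-2) = 0.5291; S(2,-1) = 0.6862; S(2,+0) = 0.8900; S(2,+1) = 1.1543; S(2,+2) = 1.4970
  k=3: S(3,-3) = 0.4080; S(3,-2) = 0.5291; S(3,-1) = 0.6862; S(3,+0) = 0.8900; S(3,+1) = 1.1543; S(3,+2) = 1.4970; S(3,+3) = 1.9415
Terminal payoffs V(N, j) = max(S_T - K, 0):
  V(3,-3) = 0.000000; V(3,-2) = 0.000000; V(3,-1) = 0.000000; V(3,+0) = 0.090000; V(3,+1) = 0.354268; V(3,+2) = 0.697005; V(3,+3) = 1.141510
Backward induction: V(k, j) = exp(-r*dt) * [p_u * V(k+1, j+1) + p_m * V(k+1, j) + p_d * V(k+1, j-1)]
  V(2,-2) = exp(-r*dt) * [p_u*0.000000 + p_m*0.000000 + p_d*0.000000] = 0.000000
  V(2,-1) = exp(-r*dt) * [p_u*0.090000 + p_m*0.000000 + p_d*0.000000] = 0.013263
  V(2,+0) = exp(-r*dt) * [p_u*0.354268 + p_m*0.090000 + p_d*0.000000] = 0.112128
  V(2,+1) = exp(-r*dt) * [p_u*0.697005 + p_m*0.354268 + p_d*0.090000] = 0.355277
  V(2,+2) = exp(-r*dt) * [p_u*1.141510 + p_m*0.697005 + p_d*0.354268] = 0.697996
  V(1,-1) = exp(-r*dt) * [p_u*0.112128 + p_m*0.013263 + p_d*0.000000] = 0.025354
  V(1,+0) = exp(-r*dt) * [p_u*0.355277 + p_m*0.112128 + p_d*0.013263] = 0.129469
  V(1,+1) = exp(-r*dt) * [p_u*0.697996 + p_m*0.355277 + p_d*0.112128] = 0.360200
  V(0,+0) = exp(-r*dt) * [p_u*0.360200 + p_m*0.129469 + p_d*0.025354] = 0.143983


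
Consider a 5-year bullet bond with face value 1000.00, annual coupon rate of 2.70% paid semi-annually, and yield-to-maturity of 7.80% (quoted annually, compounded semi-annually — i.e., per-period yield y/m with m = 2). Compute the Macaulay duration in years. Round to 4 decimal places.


Coupon per period c = face * coupon_rate / m = 13.500000
Periods per year m = 2; per-period yield y/m = 0.039000
Number of cashflows N = 10
Cashflows (t years, CF_t, discount factor 1/(1+y/m)^(m*t), PV):
  t = 0.5000: CF_t = 13.500000, DF = 0.962464, PV = 12.993263
  t = 1.0000: CF_t = 13.500000, DF = 0.926337, PV = 12.505546
  t = 1.5000: CF_t = 13.500000, DF = 0.891566, PV = 12.036137
  t = 2.0000: CF_t = 13.500000, DF = 0.858100, PV = 11.584348
  t = 2.5000: CF_t = 13.500000, DF = 0.825890, PV = 11.149516
  t = 3.0000: CF_t = 13.500000, DF = 0.794889, PV = 10.731007
  t = 3.5000: CF_t = 13.500000, DF = 0.765052, PV = 10.328207
  t = 4.0000: CF_t = 13.500000, DF = 0.736335, PV = 9.940527
  t = 4.5000: CF_t = 13.500000, DF = 0.708696, PV = 9.567398
  t = 5.0000: CF_t = 1013.500000, DF = 0.682094, PV = 691.302739
Price P = sum_t PV_t = 792.138688
Macaulay numerator sum_t t * PV_t:
  t * PV_t at t = 0.5000: 6.496631
  t * PV_t at t = 1.0000: 12.505546
  t * PV_t at t = 1.5000: 18.054206
  t * PV_t at t = 2.0000: 23.168695
  t * PV_t at t = 2.5000: 27.873791
  t * PV_t at t = 3.0000: 32.193021
  t * PV_t at t = 3.5000: 36.148725
  t * PV_t at t = 4.0000: 39.762106
  t * PV_t at t = 4.5000: 43.053291
  t * PV_t at t = 5.0000: 3456.513694
Macaulay duration D = (sum_t t * PV_t) / P = 3695.769706 / 792.138688 = 4.665559

Answer: Macaulay duration = 4.6656 years


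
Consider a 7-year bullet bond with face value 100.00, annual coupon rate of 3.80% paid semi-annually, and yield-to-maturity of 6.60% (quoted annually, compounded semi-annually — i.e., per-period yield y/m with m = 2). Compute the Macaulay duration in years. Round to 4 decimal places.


Answer: Macaulay duration = 6.1258 years

Derivation:
Coupon per period c = face * coupon_rate / m = 1.900000
Periods per year m = 2; per-period yield y/m = 0.033000
Number of cashflows N = 14
Cashflows (t years, CF_t, discount factor 1/(1+y/m)^(m*t), PV):
  t = 0.5000: CF_t = 1.900000, DF = 0.968054, PV = 1.839303
  t = 1.0000: CF_t = 1.900000, DF = 0.937129, PV = 1.780545
  t = 1.5000: CF_t = 1.900000, DF = 0.907192, PV = 1.723664
  t = 2.0000: CF_t = 1.900000, DF = 0.878211, PV = 1.668600
  t = 2.5000: CF_t = 1.900000, DF = 0.850156, PV = 1.615296
  t = 3.0000: CF_t = 1.900000, DF = 0.822997, PV = 1.563694
  t = 3.5000: CF_t = 1.900000, DF = 0.796705, PV = 1.513740
  t = 4.0000: CF_t = 1.900000, DF = 0.771254, PV = 1.465383
  t = 4.5000: CF_t = 1.900000, DF = 0.746616, PV = 1.418570
  t = 5.0000: CF_t = 1.900000, DF = 0.722764, PV = 1.373252
  t = 5.5000: CF_t = 1.900000, DF = 0.699675, PV = 1.329383
  t = 6.0000: CF_t = 1.900000, DF = 0.677323, PV = 1.286915
  t = 6.5000: CF_t = 1.900000, DF = 0.655686, PV = 1.245803
  t = 7.0000: CF_t = 101.900000, DF = 0.634739, PV = 64.679951
Price P = sum_t PV_t = 84.504098
Macaulay numerator sum_t t * PV_t:
  t * PV_t at t = 0.5000: 0.919652
  t * PV_t at t = 1.0000: 1.780545
  t * PV_t at t = 1.5000: 2.585496
  t * PV_t at t = 2.0000: 3.337201
  t * PV_t at t = 2.5000: 4.038239
  t * PV_t at t = 3.0000: 4.691081
  t * PV_t at t = 3.5000: 5.298091
  t * PV_t at t = 4.0000: 5.861530
  t * PV_t at t = 4.5000: 6.383564
  t * PV_t at t = 5.0000: 6.866262
  t * PV_t at t = 5.5000: 7.311606
  t * PV_t at t = 6.0000: 7.721488
  t * PV_t at t = 6.5000: 8.097720
  t * PV_t at t = 7.0000: 452.759658
Macaulay duration D = (sum_t t * PV_t) / P = 517.652132 / 84.504098 = 6.125764


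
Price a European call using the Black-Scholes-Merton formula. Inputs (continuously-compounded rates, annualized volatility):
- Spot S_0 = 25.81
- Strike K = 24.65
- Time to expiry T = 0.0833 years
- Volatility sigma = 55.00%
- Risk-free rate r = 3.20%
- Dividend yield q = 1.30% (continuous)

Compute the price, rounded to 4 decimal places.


Answer: Price = 2.2628

Derivation:
d1 = (ln(S/K) + (r - q + 0.5*sigma^2) * T) / (sigma * sqrt(T)) = 0.37902925
d2 = d1 - sigma * sqrt(T) = 0.22028968
exp(-rT) = 0.99733795; exp(-qT) = 0.99891769
C = S_0 * exp(-qT) * N(d1) - K * exp(-rT) * N(d2)
N(d1) = 0.64766693; N(d2) = 0.58717722
C = 25.8100 * 0.99891769 * 0.64766693 - 24.6500 * 0.99733795 * 0.58717722 = 2.2628


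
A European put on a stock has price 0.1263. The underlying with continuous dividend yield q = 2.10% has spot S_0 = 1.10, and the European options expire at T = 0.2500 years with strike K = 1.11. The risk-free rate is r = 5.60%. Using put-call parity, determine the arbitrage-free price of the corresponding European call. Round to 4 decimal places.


Answer: Call price = 0.1260

Derivation:
Put-call parity: C - P = S_0 * exp(-qT) - K * exp(-rT).
S_0 * exp(-qT) = 1.1000 * 0.99476376 = 1.09424013
K * exp(-rT) = 1.1100 * 0.98609754 = 1.09456827
C = P + S*exp(-qT) - K*exp(-rT)
C = 0.1263 + 1.09424013 - 1.09456827 = 0.1260


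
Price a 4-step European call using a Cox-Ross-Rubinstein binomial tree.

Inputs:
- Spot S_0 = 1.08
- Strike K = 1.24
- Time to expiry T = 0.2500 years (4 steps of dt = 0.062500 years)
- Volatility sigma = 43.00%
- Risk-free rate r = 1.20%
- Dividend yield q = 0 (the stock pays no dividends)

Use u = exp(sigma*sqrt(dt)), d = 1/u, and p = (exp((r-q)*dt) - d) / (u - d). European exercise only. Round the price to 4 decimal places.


dt = T/N = 0.062500
u = exp(sigma*sqrt(dt)) = 1.113491; d = 1/u = 0.898077
p = (exp((r-q)*dt) - d) / (u - d) = 0.476634
Discount per step: exp(-r*dt) = 0.999250
Stock lattice S(k, i) with i counting down-moves:
  k=0: S(0,0) = 1.0800
  k=1: S(1,0) = 1.2026; S(1,1) = 0.9699
  k=2: S(2,0) = 1.3391; S(2,1) = 1.0800; S(2,2) = 0.8711
  k=3: S(3,0) = 1.4910; S(3,1) = 1.2026; S(3,2) = 0.9699; S(3,3) = 0.7823
  k=4: S(4,0) = 1.6602; S(4,1) = 1.3391; S(4,2) = 1.0800; S(4,3) = 0.8711; S(4,4) = 0.7025
Terminal payoffs V(N, i) = max(S_T - K, 0):
  V(4,0) = 0.420238; V(4,1) = 0.099051; V(4,2) = 0.000000; V(4,3) = 0.000000; V(4,4) = 0.000000
Backward induction: V(k, i) = exp(-r*dt) * [p * V(k+1, i) + (1-p) * V(k+1, i+1)].
  V(3,0) = exp(-r*dt) * [p*0.420238 + (1-p)*0.099051] = 0.251951
  V(3,1) = exp(-r*dt) * [p*0.099051 + (1-p)*0.000000] = 0.047176
  V(3,2) = exp(-r*dt) * [p*0.000000 + (1-p)*0.000000] = 0.000000
  V(3,3) = exp(-r*dt) * [p*0.000000 + (1-p)*0.000000] = 0.000000
  V(2,0) = exp(-r*dt) * [p*0.251951 + (1-p)*0.047176] = 0.144670
  V(2,1) = exp(-r*dt) * [p*0.047176 + (1-p)*0.000000] = 0.022469
  V(2,2) = exp(-r*dt) * [p*0.000000 + (1-p)*0.000000] = 0.000000
  V(1,0) = exp(-r*dt) * [p*0.144670 + (1-p)*0.022469] = 0.080653
  V(1,1) = exp(-r*dt) * [p*0.022469 + (1-p)*0.000000] = 0.010701
  V(0,0) = exp(-r*dt) * [p*0.080653 + (1-p)*0.010701] = 0.044010

Answer: Price = V(0,0) = 0.0440


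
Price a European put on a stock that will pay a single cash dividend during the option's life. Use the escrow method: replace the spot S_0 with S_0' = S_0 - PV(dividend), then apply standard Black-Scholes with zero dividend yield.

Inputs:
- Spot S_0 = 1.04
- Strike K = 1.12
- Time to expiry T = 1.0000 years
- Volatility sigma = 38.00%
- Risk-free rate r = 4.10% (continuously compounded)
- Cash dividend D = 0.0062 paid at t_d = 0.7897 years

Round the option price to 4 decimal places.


PV(D) = D * exp(-r * t_d) = 0.0062 * 0.96814085 = 0.00600247
S_0' = S_0 - PV(D) = 1.0400 - 0.00600247 = 1.03399753
d1 = (ln(S_0'/K) + (r + sigma^2/2)*T) / (sigma*sqrt(T)) = 0.08764131
d2 = d1 - sigma*sqrt(T) = -0.29235869
exp(-rT) = 0.95982913
N(-d1) = 0.46508088; N(-d2) = 0.61499380
P = K * exp(-rT) * N(-d2) - S_0' * N(-d1) = 1.1200 * 0.95982913 * 0.61499380 - 1.03399753 * 0.46508088 = 0.1802

Answer: Price = 0.1802


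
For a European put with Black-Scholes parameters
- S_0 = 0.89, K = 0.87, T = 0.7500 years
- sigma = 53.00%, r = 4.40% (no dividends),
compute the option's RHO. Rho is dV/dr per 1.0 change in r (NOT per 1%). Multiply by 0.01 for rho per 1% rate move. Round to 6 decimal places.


d1 = 0.3509107726; d2 = -0.1080826914
phi(d1) = 0.3751205949; exp(-qT) = 1.0000000000; exp(-rT) = 0.9675385596
N(-d2) = 0.5430349510
Rho = -K*T*exp(-rT)*N(-d2) = -0.8700 * 0.7500 * 0.9675385596 * 0.5430349510 = -0.342828

Answer: Rho = -0.342828


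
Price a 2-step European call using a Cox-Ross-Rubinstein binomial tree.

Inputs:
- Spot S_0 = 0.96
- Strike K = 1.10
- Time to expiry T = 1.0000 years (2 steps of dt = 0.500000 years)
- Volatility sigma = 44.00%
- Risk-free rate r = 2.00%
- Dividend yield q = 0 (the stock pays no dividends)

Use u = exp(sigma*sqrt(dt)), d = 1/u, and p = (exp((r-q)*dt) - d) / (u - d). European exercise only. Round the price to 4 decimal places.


Answer: Price = V(0,0) = 0.1299

Derivation:
dt = T/N = 0.500000
u = exp(sigma*sqrt(dt)) = 1.364963; d = 1/u = 0.732621
p = (exp((r-q)*dt) - d) / (u - d) = 0.438733
Discount per step: exp(-r*dt) = 0.990050
Stock lattice S(k, i) with i counting down-moves:
  k=0: S(0,0) = 0.9600
  k=1: S(1,0) = 1.3104; S(1,1) = 0.7033
  k=2: S(2,0) = 1.7886; S(2,1) = 0.9600; S(2,2) = 0.5153
Terminal payoffs V(N, i) = max(S_T - K, 0):
  V(2,0) = 0.688598; V(2,1) = 0.000000; V(2,2) = 0.000000
Backward induction: V(k, i) = exp(-r*dt) * [p * V(k+1, i) + (1-p) * V(k+1, i+1)].
  V(1,0) = exp(-r*dt) * [p*0.688598 + (1-p)*0.000000] = 0.299105
  V(1,1) = exp(-r*dt) * [p*0.000000 + (1-p)*0.000000] = 0.000000
  V(0,0) = exp(-r*dt) * [p*0.299105 + (1-p)*0.000000] = 0.129921


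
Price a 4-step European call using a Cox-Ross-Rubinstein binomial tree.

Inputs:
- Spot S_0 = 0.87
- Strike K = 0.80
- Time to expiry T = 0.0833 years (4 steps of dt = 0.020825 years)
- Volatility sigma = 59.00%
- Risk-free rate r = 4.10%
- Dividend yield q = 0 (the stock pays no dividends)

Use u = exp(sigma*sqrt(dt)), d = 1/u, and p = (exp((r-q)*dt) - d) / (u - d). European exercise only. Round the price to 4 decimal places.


Answer: Price = V(0,0) = 0.1031

Derivation:
dt = T/N = 0.020825
u = exp(sigma*sqrt(dt)) = 1.088872; d = 1/u = 0.918382
p = (exp((r-q)*dt) - d) / (u - d) = 0.483738
Discount per step: exp(-r*dt) = 0.999147
Stock lattice S(k, i) with i counting down-moves:
  k=0: S(0,0) = 0.8700
  k=1: S(1,0) = 0.9473; S(1,1) = 0.7990
  k=2: S(2,0) = 1.0315; S(2,1) = 0.8700; S(2,2) = 0.7338
  k=3: S(3,0) = 1.1232; S(3,1) = 0.9473; S(3,2) = 0.7990; S(3,3) = 0.6739
  k=4: S(4,0) = 1.2230; S(4,1) = 1.0315; S(4,2) = 0.8700; S(4,3) = 0.7338; S(4,4) = 0.6189
Terminal payoffs V(N, i) = max(S_T - K, 0):
  V(4,0) = 0.423000; V(4,1) = 0.231508; V(4,2) = 0.070000; V(4,3) = 0.000000; V(4,4) = 0.000000
Backward induction: V(k, i) = exp(-r*dt) * [p * V(k+1, i) + (1-p) * V(k+1, i+1)].
  V(3,0) = exp(-r*dt) * [p*0.423000 + (1-p)*0.231508] = 0.323863
  V(3,1) = exp(-r*dt) * [p*0.231508 + (1-p)*0.070000] = 0.148001
  V(3,2) = exp(-r*dt) * [p*0.070000 + (1-p)*0.000000] = 0.033833
  V(3,3) = exp(-r*dt) * [p*0.000000 + (1-p)*0.000000] = 0.000000
  V(2,0) = exp(-r*dt) * [p*0.323863 + (1-p)*0.148001] = 0.232873
  V(2,1) = exp(-r*dt) * [p*0.148001 + (1-p)*0.033833] = 0.088984
  V(2,2) = exp(-r*dt) * [p*0.033833 + (1-p)*0.000000] = 0.016352
  V(1,0) = exp(-r*dt) * [p*0.232873 + (1-p)*0.088984] = 0.158453
  V(1,1) = exp(-r*dt) * [p*0.088984 + (1-p)*0.016352] = 0.051443
  V(0,0) = exp(-r*dt) * [p*0.158453 + (1-p)*0.051443] = 0.103120


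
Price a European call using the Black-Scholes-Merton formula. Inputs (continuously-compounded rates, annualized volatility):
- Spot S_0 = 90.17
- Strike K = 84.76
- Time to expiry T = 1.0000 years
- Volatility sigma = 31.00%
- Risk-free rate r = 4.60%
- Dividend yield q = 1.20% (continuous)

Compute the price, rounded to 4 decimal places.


Answer: Price = 15.0379

Derivation:
d1 = (ln(S/K) + (r - q + 0.5*sigma^2) * T) / (sigma * sqrt(T)) = 0.46426788
d2 = d1 - sigma * sqrt(T) = 0.15426788
exp(-rT) = 0.95504196; exp(-qT) = 0.98807171
C = S_0 * exp(-qT) * N(d1) - K * exp(-rT) * N(d2)
N(d1) = 0.67877208; N(d2) = 0.56130074
C = 90.1700 * 0.98807171 * 0.67877208 - 84.7600 * 0.95504196 * 0.56130074 = 15.0379


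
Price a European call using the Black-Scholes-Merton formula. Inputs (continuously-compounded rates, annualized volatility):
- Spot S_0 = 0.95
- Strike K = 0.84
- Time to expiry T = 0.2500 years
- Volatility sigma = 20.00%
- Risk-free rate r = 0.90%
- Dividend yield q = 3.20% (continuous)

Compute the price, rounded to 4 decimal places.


Answer: Price = 0.1096

Derivation:
d1 = (ln(S/K) + (r - q + 0.5*sigma^2) * T) / (sigma * sqrt(T)) = 1.22310093
d2 = d1 - sigma * sqrt(T) = 1.12310093
exp(-rT) = 0.99775253; exp(-qT) = 0.99203191
C = S_0 * exp(-qT) * N(d1) - K * exp(-rT) * N(d2)
N(d1) = 0.88935421; N(d2) = 0.86930268
C = 0.9500 * 0.99203191 * 0.88935421 - 0.8400 * 0.99775253 * 0.86930268 = 0.1096


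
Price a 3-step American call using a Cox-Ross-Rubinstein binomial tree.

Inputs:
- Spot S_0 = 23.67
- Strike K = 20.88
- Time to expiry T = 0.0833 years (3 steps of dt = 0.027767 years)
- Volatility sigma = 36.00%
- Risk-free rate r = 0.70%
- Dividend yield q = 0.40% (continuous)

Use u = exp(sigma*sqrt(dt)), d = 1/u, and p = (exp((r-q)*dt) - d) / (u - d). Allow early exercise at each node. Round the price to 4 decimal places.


dt = T/N = 0.027767
u = exp(sigma*sqrt(dt)) = 1.061824; d = 1/u = 0.941776
p = (exp((r-q)*dt) - d) / (u - d) = 0.485701
Discount per step: exp(-r*dt) = 0.999806
Stock lattice S(k, i) with i counting down-moves:
  k=0: S(0,0) = 23.6700
  k=1: S(1,0) = 25.1334; S(1,1) = 22.2918
  k=2: S(2,0) = 26.6872; S(2,1) = 23.6700; S(2,2) = 20.9939
  k=3: S(3,0) = 28.3371; S(3,1) = 25.1334; S(3,2) = 22.2918; S(3,3) = 19.7716
Terminal payoffs V(N, i) = max(S_T - K, 0):
  V(3,0) = 7.457115; V(3,1) = 4.253369; V(3,2) = 1.411834; V(3,3) = 0.000000
Backward induction: V(k, i) = exp(-r*dt) * [p * V(k+1, i) + (1-p) * V(k+1, i+1)]; then take max(V_cont, immediate exercise) for American.
  V(2,0) = exp(-r*dt) * [p*7.457115 + (1-p)*4.253369] = 5.808304; exercise = 5.807210; V(2,0) = max -> 5.808304
  V(2,1) = exp(-r*dt) * [p*4.253369 + (1-p)*1.411834] = 2.791429; exercise = 2.790000; V(2,1) = max -> 2.791429
  V(2,2) = exp(-r*dt) * [p*1.411834 + (1-p)*0.000000] = 0.685597; exercise = 0.113911; V(2,2) = max -> 0.685597
  V(1,0) = exp(-r*dt) * [p*5.808304 + (1-p)*2.791429] = 4.255902; exercise = 4.253369; V(1,0) = max -> 4.255902
  V(1,1) = exp(-r*dt) * [p*2.791429 + (1-p)*0.685597] = 1.708070; exercise = 1.411834; V(1,1) = max -> 1.708070
  V(0,0) = exp(-r*dt) * [p*4.255902 + (1-p)*1.708070] = 2.944983; exercise = 2.790000; V(0,0) = max -> 2.944983

Answer: Price = V(0,0) = 2.9450


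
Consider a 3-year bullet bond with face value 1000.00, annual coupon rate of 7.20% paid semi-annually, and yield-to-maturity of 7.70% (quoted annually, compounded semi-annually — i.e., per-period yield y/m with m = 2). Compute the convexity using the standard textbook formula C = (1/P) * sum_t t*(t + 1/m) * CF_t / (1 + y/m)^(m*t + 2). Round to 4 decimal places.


Coupon per period c = face * coupon_rate / m = 36.000000
Periods per year m = 2; per-period yield y/m = 0.038500
Number of cashflows N = 6
Cashflows (t years, CF_t, discount factor 1/(1+y/m)^(m*t), PV):
  t = 0.5000: CF_t = 36.000000, DF = 0.962927, PV = 34.665383
  t = 1.0000: CF_t = 36.000000, DF = 0.927229, PV = 33.380243
  t = 1.5000: CF_t = 36.000000, DF = 0.892854, PV = 32.142748
  t = 2.0000: CF_t = 36.000000, DF = 0.859754, PV = 30.951129
  t = 2.5000: CF_t = 36.000000, DF = 0.827880, PV = 29.803687
  t = 3.0000: CF_t = 1036.000000, DF = 0.797188, PV = 825.887228
Price P = sum_t PV_t = 986.830418
Convexity numerator sum_t t*(t + 1/m) * CF_t / (1+y/m)^(m*t + 2):
  t = 0.5000: term = 16.071374
  t = 1.0000: term = 46.426694
  t = 1.5000: term = 89.411062
  t = 2.0000: term = 143.493920
  t = 2.5000: term = 207.261319
  t = 3.0000: term = 8040.759037
Convexity = (1/P) * sum = 8543.423405 / 986.830418 = 8.657438

Answer: Convexity = 8.6574


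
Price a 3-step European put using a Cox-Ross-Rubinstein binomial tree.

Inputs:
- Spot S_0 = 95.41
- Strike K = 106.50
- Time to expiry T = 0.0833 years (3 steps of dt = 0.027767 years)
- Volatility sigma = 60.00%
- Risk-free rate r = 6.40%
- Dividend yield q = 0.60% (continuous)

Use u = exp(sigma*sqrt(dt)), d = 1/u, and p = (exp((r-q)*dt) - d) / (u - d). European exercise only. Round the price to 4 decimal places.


dt = T/N = 0.027767
u = exp(sigma*sqrt(dt)) = 1.105149; d = 1/u = 0.904856
p = (exp((r-q)*dt) - d) / (u - d) = 0.483073
Discount per step: exp(-r*dt) = 0.998225
Stock lattice S(k, i) with i counting down-moves:
  k=0: S(0,0) = 95.4100
  k=1: S(1,0) = 105.4422; S(1,1) = 86.3323
  k=2: S(2,0) = 116.5294; S(2,1) = 95.4100; S(2,2) = 78.1182
  k=3: S(3,0) = 128.7823; S(3,1) = 105.4422; S(3,2) = 86.3323; S(3,3) = 70.6857
Terminal payoffs V(N, i) = max(K - S_T, 0):
  V(3,0) = 0.000000; V(3,1) = 1.057752; V(3,2) = 20.167735; V(3,3) = 35.814292
Backward induction: V(k, i) = exp(-r*dt) * [p * V(k+1, i) + (1-p) * V(k+1, i+1)].
  V(2,0) = exp(-r*dt) * [p*0.000000 + (1-p)*1.057752] = 0.545810
  V(2,1) = exp(-r*dt) * [p*1.057752 + (1-p)*20.167735] = 10.916804
  V(2,2) = exp(-r*dt) * [p*20.167735 + (1-p)*35.814292] = 28.205698
  V(1,0) = exp(-r*dt) * [p*0.545810 + (1-p)*10.916804] = 5.896371
  V(1,1) = exp(-r*dt) * [p*10.916804 + (1-p)*28.205698] = 19.818653
  V(0,0) = exp(-r*dt) * [p*5.896371 + (1-p)*19.818653] = 13.069930

Answer: Price = V(0,0) = 13.0699


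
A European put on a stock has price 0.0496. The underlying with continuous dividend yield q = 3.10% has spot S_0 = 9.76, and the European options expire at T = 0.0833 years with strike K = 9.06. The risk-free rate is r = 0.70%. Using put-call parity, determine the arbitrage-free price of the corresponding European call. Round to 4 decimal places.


Put-call parity: C - P = S_0 * exp(-qT) - K * exp(-rT).
S_0 * exp(-qT) = 9.7600 * 0.99742103 = 9.73482927
K * exp(-rT) = 9.0600 * 0.99941707 = 9.05471865
C = P + S*exp(-qT) - K*exp(-rT)
C = 0.0496 + 9.73482927 - 9.05471865 = 0.7297

Answer: Call price = 0.7297


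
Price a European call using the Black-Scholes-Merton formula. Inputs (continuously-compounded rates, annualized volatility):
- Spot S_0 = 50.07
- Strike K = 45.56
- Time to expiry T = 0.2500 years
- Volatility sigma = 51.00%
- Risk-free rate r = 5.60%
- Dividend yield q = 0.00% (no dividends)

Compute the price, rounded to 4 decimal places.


d1 = (ln(S/K) + (r - q + 0.5*sigma^2) * T) / (sigma * sqrt(T)) = 0.55256623
d2 = d1 - sigma * sqrt(T) = 0.29756623
exp(-rT) = 0.98609754; exp(-qT) = 1.00000000
C = S_0 * exp(-qT) * N(d1) - K * exp(-rT) * N(d2)
N(d1) = 0.70971976; N(d2) = 0.61698287
C = 50.0700 * 1.00000000 * 0.70971976 - 45.5600 * 0.98609754 * 0.61698287 = 7.8167

Answer: Price = 7.8167


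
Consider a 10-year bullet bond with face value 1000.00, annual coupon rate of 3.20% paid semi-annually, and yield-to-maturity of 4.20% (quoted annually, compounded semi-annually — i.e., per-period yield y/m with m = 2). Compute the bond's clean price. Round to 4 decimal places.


Coupon per period c = face * coupon_rate / m = 16.000000
Periods per year m = 2; per-period yield y/m = 0.021000
Number of cashflows N = 20
Cashflows (t years, CF_t, discount factor 1/(1+y/m)^(m*t), PV):
  t = 0.5000: CF_t = 16.000000, DF = 0.979432, PV = 15.670911
  t = 1.0000: CF_t = 16.000000, DF = 0.959287, PV = 15.348590
  t = 1.5000: CF_t = 16.000000, DF = 0.939556, PV = 15.032900
  t = 2.0000: CF_t = 16.000000, DF = 0.920231, PV = 14.723702
  t = 2.5000: CF_t = 16.000000, DF = 0.901304, PV = 14.420864
  t = 3.0000: CF_t = 16.000000, DF = 0.882766, PV = 14.124254
  t = 3.5000: CF_t = 16.000000, DF = 0.864609, PV = 13.833746
  t = 4.0000: CF_t = 16.000000, DF = 0.846826, PV = 13.549212
  t = 4.5000: CF_t = 16.000000, DF = 0.829408, PV = 13.270531
  t = 5.0000: CF_t = 16.000000, DF = 0.812349, PV = 12.997582
  t = 5.5000: CF_t = 16.000000, DF = 0.795640, PV = 12.730247
  t = 6.0000: CF_t = 16.000000, DF = 0.779276, PV = 12.468410
  t = 6.5000: CF_t = 16.000000, DF = 0.763247, PV = 12.211959
  t = 7.0000: CF_t = 16.000000, DF = 0.747549, PV = 11.960783
  t = 7.5000: CF_t = 16.000000, DF = 0.732173, PV = 11.714772
  t = 8.0000: CF_t = 16.000000, DF = 0.717114, PV = 11.473822
  t = 8.5000: CF_t = 16.000000, DF = 0.702364, PV = 11.237828
  t = 9.0000: CF_t = 16.000000, DF = 0.687918, PV = 11.006687
  t = 9.5000: CF_t = 16.000000, DF = 0.673769, PV = 10.780301
  t = 10.0000: CF_t = 1016.000000, DF = 0.659911, PV = 670.469253
Price P = sum_t PV_t = 919.026353

Answer: Price = 919.0264


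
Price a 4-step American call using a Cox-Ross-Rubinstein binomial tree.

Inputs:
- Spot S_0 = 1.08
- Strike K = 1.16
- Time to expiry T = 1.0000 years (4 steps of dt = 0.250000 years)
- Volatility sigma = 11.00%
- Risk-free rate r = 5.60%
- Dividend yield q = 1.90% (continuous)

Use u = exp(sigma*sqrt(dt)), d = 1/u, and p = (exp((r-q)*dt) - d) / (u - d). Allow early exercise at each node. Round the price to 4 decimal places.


Answer: Price = V(0,0) = 0.0324

Derivation:
dt = T/N = 0.250000
u = exp(sigma*sqrt(dt)) = 1.056541; d = 1/u = 0.946485
p = (exp((r-q)*dt) - d) / (u - d) = 0.570692
Discount per step: exp(-r*dt) = 0.986098
Stock lattice S(k, i) with i counting down-moves:
  k=0: S(0,0) = 1.0800
  k=1: S(1,0) = 1.1411; S(1,1) = 1.0222
  k=2: S(2,0) = 1.2056; S(2,1) = 1.0800; S(2,2) = 0.9675
  k=3: S(3,0) = 1.2737; S(3,1) = 1.1411; S(3,2) = 1.0222; S(3,3) = 0.9157
  k=4: S(4,0) = 1.3458; S(4,1) = 1.2056; S(4,2) = 1.0800; S(4,3) = 0.9675; S(4,4) = 0.8667
Terminal payoffs V(N, i) = max(S_T - K, 0):
  V(4,0) = 0.185763; V(4,1) = 0.045580; V(4,2) = 0.000000; V(4,3) = 0.000000; V(4,4) = 0.000000
Backward induction: V(k, i) = exp(-r*dt) * [p * V(k+1, i) + (1-p) * V(k+1, i+1)]; then take max(V_cont, immediate exercise) for American.
  V(3,0) = exp(-r*dt) * [p*0.185763 + (1-p)*0.045580] = 0.123835; exercise = 0.113745; V(3,0) = max -> 0.123835
  V(3,1) = exp(-r*dt) * [p*0.045580 + (1-p)*0.000000] = 0.025651; exercise = 0.000000; V(3,1) = max -> 0.025651
  V(3,2) = exp(-r*dt) * [p*0.000000 + (1-p)*0.000000] = 0.000000; exercise = 0.000000; V(3,2) = max -> 0.000000
  V(3,3) = exp(-r*dt) * [p*0.000000 + (1-p)*0.000000] = 0.000000; exercise = 0.000000; V(3,3) = max -> 0.000000
  V(2,0) = exp(-r*dt) * [p*0.123835 + (1-p)*0.025651] = 0.080548; exercise = 0.045580; V(2,0) = max -> 0.080548
  V(2,1) = exp(-r*dt) * [p*0.025651 + (1-p)*0.000000] = 0.014435; exercise = 0.000000; V(2,1) = max -> 0.014435
  V(2,2) = exp(-r*dt) * [p*0.000000 + (1-p)*0.000000] = 0.000000; exercise = 0.000000; V(2,2) = max -> 0.000000
  V(1,0) = exp(-r*dt) * [p*0.080548 + (1-p)*0.014435] = 0.051440; exercise = 0.000000; V(1,0) = max -> 0.051440
  V(1,1) = exp(-r*dt) * [p*0.014435 + (1-p)*0.000000] = 0.008123; exercise = 0.000000; V(1,1) = max -> 0.008123
  V(0,0) = exp(-r*dt) * [p*0.051440 + (1-p)*0.008123] = 0.032387; exercise = 0.000000; V(0,0) = max -> 0.032387
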